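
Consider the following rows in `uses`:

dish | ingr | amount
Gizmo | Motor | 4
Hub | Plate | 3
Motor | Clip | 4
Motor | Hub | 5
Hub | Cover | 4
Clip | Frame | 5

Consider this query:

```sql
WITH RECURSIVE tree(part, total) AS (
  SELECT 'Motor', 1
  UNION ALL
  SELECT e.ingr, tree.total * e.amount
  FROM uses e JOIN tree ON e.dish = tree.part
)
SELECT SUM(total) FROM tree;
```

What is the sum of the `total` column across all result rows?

Base: (Motor, total=1).
Iteration 1: components of {Motor} -> Clip = 1*4 = 4, Hub = 1*5 = 5.
Iteration 2: components of {Clip,Hub} -> Cover = 5*4 = 20, Frame = 4*5 = 20, Plate = 5*3 = 15.
Iteration 3: no further components; recursion stops.
SUM(total) = 1 + 4 + 5 + 20 + 20 + 15 = 65.

65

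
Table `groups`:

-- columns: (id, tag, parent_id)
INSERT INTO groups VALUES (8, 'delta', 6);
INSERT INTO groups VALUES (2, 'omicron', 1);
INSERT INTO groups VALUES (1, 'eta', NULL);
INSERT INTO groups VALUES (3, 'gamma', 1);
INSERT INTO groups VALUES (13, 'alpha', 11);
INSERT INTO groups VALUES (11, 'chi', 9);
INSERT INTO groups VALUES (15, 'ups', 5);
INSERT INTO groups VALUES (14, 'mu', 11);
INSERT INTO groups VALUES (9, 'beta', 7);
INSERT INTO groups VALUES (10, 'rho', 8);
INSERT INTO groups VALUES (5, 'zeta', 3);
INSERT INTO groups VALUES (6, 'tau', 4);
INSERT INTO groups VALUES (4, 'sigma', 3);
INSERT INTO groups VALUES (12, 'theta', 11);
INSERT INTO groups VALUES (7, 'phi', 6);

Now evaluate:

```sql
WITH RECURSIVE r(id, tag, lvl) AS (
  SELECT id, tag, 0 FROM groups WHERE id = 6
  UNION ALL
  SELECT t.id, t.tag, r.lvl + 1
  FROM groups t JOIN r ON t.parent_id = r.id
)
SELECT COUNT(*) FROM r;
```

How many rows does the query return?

Base: id=6 (tau) at lvl 0.
Iteration 1: rows with parent_id in {6} -> phi (id 7, lvl 1), delta (id 8, lvl 1).
Iteration 2: rows with parent_id in {7,8} -> beta (id 9, lvl 2), rho (id 10, lvl 2).
Iteration 3: rows with parent_id in {9,10} -> chi (id 11, lvl 3).
Iteration 4: rows with parent_id in {11} -> theta (id 12, lvl 4), alpha (id 13, lvl 4), mu (id 14, lvl 4).
Iteration 5: no rows with parent_id in {12,13,14}; recursion stops.
Total rows emitted: 9.

9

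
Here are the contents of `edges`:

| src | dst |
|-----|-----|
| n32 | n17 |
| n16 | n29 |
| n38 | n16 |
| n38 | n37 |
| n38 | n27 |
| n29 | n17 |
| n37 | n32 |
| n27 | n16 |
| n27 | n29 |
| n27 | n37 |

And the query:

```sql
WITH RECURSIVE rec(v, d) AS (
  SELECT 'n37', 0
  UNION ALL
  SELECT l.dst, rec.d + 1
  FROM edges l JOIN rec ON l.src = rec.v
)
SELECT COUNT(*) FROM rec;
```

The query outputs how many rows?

3

Base: (n37, d=0).
Iteration 1: edges from {n37} -> (n32, d=1).
Iteration 2: edges from {n32} -> (n17, d=2).
Iteration 3: no outgoing edges from {n17}; recursion stops.
Total rows emitted: 3.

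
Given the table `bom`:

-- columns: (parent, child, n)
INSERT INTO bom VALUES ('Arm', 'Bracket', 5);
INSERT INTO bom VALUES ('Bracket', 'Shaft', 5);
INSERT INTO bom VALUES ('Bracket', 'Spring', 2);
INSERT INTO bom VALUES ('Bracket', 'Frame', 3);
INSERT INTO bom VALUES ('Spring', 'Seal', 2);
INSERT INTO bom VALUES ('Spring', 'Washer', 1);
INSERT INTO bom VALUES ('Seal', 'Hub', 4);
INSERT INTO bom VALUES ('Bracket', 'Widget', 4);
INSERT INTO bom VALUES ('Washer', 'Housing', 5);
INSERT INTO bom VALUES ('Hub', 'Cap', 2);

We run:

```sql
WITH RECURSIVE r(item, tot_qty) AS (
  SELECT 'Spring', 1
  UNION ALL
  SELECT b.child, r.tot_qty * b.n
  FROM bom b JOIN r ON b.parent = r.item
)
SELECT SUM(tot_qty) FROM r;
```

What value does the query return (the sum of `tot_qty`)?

33

Base: (Spring, tot_qty=1).
Iteration 1: components of {Spring} -> Seal = 1*2 = 2, Washer = 1*1 = 1.
Iteration 2: components of {Seal,Washer} -> Housing = 1*5 = 5, Hub = 2*4 = 8.
Iteration 3: components of {Housing,Hub} -> Cap = 8*2 = 16.
Iteration 4: no further components; recursion stops.
SUM(tot_qty) = 1 + 2 + 1 + 8 + 5 + 16 = 33.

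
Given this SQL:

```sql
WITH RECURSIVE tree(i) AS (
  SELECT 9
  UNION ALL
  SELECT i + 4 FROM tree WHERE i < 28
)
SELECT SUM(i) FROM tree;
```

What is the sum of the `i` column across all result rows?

114

Base: i=9.
Iteration 1: 9 < 28 holds -> i = 9 + 4 = 13.
Iteration 2: 13 < 28 holds -> i = 13 + 4 = 17.
Iteration 3: 17 < 28 holds -> i = 17 + 4 = 21.
Iteration 4: 21 < 28 holds -> i = 21 + 4 = 25.
Iteration 5: 25 < 28 holds -> i = 25 + 4 = 29.
Iteration 6: 29 < 28 fails; recursion stops.
SUM(i) = 9 + 13 + 17 + 21 + 25 + 29 = 114.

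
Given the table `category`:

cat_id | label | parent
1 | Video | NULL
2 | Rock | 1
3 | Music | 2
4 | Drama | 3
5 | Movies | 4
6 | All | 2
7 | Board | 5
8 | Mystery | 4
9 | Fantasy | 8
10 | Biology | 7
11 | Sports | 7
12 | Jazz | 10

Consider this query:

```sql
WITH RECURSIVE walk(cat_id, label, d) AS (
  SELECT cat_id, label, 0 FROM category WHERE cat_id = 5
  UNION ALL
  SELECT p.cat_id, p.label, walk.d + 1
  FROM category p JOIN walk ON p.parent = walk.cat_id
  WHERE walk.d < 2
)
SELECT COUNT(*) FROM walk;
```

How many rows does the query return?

Base: cat_id=5 (Movies) at d 0.
Iteration 1: rows with parent in {5} -> Board (id 7, d 1).
Iteration 2: rows with parent in {7} -> Biology (id 10, d 2), Sports (id 11, d 2).
Iteration 3: d < 2 fails for all current rows; recursion stops.
Total rows emitted: 4.

4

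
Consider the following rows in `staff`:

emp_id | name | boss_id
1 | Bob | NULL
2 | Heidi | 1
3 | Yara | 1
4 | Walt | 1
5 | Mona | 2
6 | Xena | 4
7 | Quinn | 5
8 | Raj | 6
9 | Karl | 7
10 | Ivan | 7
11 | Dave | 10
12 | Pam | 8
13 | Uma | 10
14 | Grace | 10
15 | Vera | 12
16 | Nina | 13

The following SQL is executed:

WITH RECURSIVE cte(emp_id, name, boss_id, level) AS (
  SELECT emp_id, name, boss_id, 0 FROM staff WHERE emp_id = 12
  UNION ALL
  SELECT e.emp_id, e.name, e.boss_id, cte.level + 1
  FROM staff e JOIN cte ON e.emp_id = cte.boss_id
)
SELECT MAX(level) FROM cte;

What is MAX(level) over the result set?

Base: emp_id=12 (Pam), boss_id=8, level 0.
Iteration 1: join on emp_id=8 -> Raj (id 8, boss_id=6, level 1).
Iteration 2: join on emp_id=6 -> Xena (id 6, boss_id=4, level 2).
Iteration 3: join on emp_id=4 -> Walt (id 4, boss_id=1, level 3).
Iteration 4: join on emp_id=1 -> Bob (id 1, boss_id=NULL, level 4).
Iteration 5: boss_id is NULL; no match; recursion stops.
level values: 0, 1, 2, 3, 4; the maximum is 4.

4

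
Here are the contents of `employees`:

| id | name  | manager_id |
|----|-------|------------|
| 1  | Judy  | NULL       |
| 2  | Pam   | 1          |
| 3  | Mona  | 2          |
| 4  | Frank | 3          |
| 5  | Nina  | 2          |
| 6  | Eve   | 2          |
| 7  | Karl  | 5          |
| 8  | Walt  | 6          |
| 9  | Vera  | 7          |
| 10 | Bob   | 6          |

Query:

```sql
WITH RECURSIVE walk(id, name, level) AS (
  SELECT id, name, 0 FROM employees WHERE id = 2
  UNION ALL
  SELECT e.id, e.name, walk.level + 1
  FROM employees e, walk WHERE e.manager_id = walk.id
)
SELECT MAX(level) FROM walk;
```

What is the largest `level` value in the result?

3

Base: id=2 (Pam) at level 0.
Iteration 1: rows with manager_id in {2} -> Mona (id 3, level 1), Nina (id 5, level 1), Eve (id 6, level 1).
Iteration 2: rows with manager_id in {3,5,6} -> Frank (id 4, level 2), Karl (id 7, level 2), Walt (id 8, level 2), Bob (id 10, level 2).
Iteration 3: rows with manager_id in {4,7,8,10} -> Vera (id 9, level 3).
Iteration 4: no rows with manager_id in {9}; recursion stops.
level values: 0, 1, 1, 1, 2, 2, 2, 2, 3; the maximum is 3.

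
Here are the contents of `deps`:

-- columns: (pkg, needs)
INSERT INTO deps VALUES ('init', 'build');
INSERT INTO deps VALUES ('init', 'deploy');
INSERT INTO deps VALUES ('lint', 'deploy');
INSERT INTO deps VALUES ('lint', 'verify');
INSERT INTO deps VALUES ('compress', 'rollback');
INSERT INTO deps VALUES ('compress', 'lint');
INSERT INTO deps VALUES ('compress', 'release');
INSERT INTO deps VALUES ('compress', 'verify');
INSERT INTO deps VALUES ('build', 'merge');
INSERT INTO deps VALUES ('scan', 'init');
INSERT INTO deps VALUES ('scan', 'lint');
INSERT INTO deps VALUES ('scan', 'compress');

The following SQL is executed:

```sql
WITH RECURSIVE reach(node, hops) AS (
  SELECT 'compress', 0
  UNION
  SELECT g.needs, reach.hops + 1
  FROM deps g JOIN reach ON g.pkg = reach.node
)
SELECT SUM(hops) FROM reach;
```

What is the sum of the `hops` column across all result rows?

8

Base: (compress, hops=0).
Iteration 1: edges from {compress} -> (lint, hops=1), (release, hops=1), (rollback, hops=1), (verify, hops=1).
Iteration 2: edges from {lint,release,rollback,verify} -> (deploy, hops=2), (verify, hops=2).
Iteration 3: no outgoing edges from {deploy,verify}; recursion stops.
SUM(hops) = 0 + 1 + 1 + 1 + 1 + 2 + 2 = 8.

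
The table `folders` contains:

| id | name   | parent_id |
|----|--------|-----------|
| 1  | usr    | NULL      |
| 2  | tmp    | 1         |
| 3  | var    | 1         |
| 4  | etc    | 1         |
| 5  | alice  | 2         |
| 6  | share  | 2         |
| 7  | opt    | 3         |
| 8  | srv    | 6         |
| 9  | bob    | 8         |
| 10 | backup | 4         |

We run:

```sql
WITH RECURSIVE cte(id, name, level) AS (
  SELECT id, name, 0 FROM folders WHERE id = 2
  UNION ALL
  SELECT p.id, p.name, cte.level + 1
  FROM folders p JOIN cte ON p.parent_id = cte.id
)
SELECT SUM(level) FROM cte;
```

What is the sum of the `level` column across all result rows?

7

Base: id=2 (tmp) at level 0.
Iteration 1: rows with parent_id in {2} -> alice (id 5, level 1), share (id 6, level 1).
Iteration 2: rows with parent_id in {5,6} -> srv (id 8, level 2).
Iteration 3: rows with parent_id in {8} -> bob (id 9, level 3).
Iteration 4: no rows with parent_id in {9}; recursion stops.
SUM(level) = 0 + 1 + 1 + 2 + 3 = 7.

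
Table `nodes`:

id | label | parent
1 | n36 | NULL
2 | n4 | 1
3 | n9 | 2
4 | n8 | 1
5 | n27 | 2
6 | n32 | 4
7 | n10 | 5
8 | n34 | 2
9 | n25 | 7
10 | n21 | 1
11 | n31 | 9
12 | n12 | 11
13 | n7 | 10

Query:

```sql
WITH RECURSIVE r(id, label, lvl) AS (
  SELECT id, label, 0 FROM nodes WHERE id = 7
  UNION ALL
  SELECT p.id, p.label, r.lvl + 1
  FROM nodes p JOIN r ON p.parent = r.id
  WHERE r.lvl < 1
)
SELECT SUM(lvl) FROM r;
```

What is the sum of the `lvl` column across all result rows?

1

Base: id=7 (n10) at lvl 0.
Iteration 1: rows with parent in {7} -> n25 (id 9, lvl 1).
Iteration 2: lvl < 1 fails for all current rows; recursion stops.
SUM(lvl) = 0 + 1 = 1.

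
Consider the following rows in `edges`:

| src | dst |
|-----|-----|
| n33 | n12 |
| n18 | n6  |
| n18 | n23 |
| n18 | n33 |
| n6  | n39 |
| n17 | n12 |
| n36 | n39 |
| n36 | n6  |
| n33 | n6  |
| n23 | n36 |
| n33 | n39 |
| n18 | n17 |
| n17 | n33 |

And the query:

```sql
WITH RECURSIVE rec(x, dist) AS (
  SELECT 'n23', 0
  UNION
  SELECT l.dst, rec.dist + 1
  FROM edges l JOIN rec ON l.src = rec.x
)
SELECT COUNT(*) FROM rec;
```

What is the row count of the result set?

5

Base: (n23, dist=0).
Iteration 1: edges from {n23} -> (n36, dist=1).
Iteration 2: edges from {n36} -> (n39, dist=2), (n6, dist=2).
Iteration 3: edges from {n39,n6} -> (n39, dist=3).
Iteration 4: no outgoing edges from {n39}; recursion stops.
Total rows emitted: 5.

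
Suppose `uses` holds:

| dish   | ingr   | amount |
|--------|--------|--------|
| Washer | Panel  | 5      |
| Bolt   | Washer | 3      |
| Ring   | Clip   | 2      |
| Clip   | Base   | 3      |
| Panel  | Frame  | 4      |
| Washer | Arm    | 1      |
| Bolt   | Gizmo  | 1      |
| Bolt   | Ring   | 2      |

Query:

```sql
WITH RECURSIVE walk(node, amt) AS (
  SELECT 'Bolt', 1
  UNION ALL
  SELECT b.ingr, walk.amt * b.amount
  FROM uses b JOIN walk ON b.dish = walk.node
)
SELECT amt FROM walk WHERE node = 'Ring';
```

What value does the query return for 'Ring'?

Base: (Bolt, amt=1).
Iteration 1: components of {Bolt} -> Gizmo = 1*1 = 1, Ring = 1*2 = 2, Washer = 1*3 = 3.
Iteration 2: components of {Gizmo,Ring,Washer} -> Arm = 3*1 = 3, Clip = 2*2 = 4, Panel = 3*5 = 15.
Iteration 3: components of {Arm,Clip,Panel} -> Base = 4*3 = 12, Frame = 15*4 = 60.
Iteration 4: no further components; recursion stops.

2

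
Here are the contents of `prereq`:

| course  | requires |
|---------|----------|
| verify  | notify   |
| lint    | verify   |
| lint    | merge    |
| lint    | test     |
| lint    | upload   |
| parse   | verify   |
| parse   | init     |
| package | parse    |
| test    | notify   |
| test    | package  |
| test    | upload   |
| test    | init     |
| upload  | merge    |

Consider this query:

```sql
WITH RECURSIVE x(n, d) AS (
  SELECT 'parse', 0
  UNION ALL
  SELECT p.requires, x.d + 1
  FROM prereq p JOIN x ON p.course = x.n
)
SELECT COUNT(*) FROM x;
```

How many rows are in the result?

4

Base: (parse, d=0).
Iteration 1: edges from {parse} -> (init, d=1), (verify, d=1).
Iteration 2: edges from {init,verify} -> (notify, d=2).
Iteration 3: no outgoing edges from {notify}; recursion stops.
Total rows emitted: 4.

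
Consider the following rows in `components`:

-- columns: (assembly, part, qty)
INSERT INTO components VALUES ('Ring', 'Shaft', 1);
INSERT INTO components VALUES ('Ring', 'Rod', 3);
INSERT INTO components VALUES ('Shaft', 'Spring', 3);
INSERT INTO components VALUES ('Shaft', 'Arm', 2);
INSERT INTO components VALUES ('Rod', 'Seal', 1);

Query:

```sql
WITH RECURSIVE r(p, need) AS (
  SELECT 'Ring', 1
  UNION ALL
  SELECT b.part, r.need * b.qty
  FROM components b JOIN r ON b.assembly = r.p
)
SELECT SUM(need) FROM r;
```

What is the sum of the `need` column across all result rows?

Base: (Ring, need=1).
Iteration 1: components of {Ring} -> Rod = 1*3 = 3, Shaft = 1*1 = 1.
Iteration 2: components of {Rod,Shaft} -> Arm = 1*2 = 2, Seal = 3*1 = 3, Spring = 1*3 = 3.
Iteration 3: no further components; recursion stops.
SUM(need) = 1 + 1 + 3 + 3 + 2 + 3 = 13.

13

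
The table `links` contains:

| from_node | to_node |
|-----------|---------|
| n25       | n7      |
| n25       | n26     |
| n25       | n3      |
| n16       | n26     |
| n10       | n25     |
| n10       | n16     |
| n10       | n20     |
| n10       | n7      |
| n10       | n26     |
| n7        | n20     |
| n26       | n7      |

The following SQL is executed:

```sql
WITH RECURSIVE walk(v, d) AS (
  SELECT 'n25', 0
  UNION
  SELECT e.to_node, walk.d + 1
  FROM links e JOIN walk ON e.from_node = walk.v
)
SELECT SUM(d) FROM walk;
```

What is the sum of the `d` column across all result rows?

10

Base: (n25, d=0).
Iteration 1: edges from {n25} -> (n26, d=1), (n3, d=1), (n7, d=1).
Iteration 2: edges from {n26,n3,n7} -> (n20, d=2), (n7, d=2).
Iteration 3: edges from {n20,n7} -> (n20, d=3).
Iteration 4: no outgoing edges from {n20}; recursion stops.
SUM(d) = 0 + 1 + 1 + 1 + 2 + 2 + 3 = 10.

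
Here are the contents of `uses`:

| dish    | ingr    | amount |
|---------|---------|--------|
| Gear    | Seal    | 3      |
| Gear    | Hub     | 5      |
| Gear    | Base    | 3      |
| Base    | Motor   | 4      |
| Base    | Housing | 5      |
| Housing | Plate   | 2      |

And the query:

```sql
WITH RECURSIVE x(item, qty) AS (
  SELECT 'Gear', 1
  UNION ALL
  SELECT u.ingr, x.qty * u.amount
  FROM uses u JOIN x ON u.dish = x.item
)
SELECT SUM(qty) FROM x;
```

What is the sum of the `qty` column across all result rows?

69

Base: (Gear, qty=1).
Iteration 1: components of {Gear} -> Base = 1*3 = 3, Hub = 1*5 = 5, Seal = 1*3 = 3.
Iteration 2: components of {Base,Hub,Seal} -> Housing = 3*5 = 15, Motor = 3*4 = 12.
Iteration 3: components of {Housing,Motor} -> Plate = 15*2 = 30.
Iteration 4: no further components; recursion stops.
SUM(qty) = 1 + 3 + 5 + 3 + 12 + 15 + 30 = 69.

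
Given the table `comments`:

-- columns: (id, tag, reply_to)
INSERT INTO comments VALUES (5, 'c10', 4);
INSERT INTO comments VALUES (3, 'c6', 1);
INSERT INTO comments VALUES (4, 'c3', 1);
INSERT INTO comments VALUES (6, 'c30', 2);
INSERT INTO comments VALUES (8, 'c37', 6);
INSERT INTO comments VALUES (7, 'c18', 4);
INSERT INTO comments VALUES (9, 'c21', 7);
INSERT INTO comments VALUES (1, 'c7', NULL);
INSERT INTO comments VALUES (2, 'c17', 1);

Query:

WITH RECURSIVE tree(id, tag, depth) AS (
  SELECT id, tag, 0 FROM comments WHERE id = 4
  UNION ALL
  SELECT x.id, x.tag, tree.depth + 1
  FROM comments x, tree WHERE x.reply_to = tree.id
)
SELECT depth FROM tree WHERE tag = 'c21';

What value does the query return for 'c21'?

Base: id=4 (c3) at depth 0.
Iteration 1: rows with reply_to in {4} -> c10 (id 5, depth 1), c18 (id 7, depth 1).
Iteration 2: rows with reply_to in {5,7} -> c21 (id 9, depth 2).
Iteration 3: no rows with reply_to in {9}; recursion stops.

2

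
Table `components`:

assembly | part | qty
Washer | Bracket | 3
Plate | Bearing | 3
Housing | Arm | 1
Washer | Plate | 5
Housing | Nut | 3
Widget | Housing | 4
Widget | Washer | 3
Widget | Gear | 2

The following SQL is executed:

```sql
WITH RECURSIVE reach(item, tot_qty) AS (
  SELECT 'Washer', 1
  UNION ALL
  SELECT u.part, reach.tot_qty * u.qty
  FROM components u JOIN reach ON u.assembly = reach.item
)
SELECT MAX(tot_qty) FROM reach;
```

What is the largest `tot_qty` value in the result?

Base: (Washer, tot_qty=1).
Iteration 1: components of {Washer} -> Bracket = 1*3 = 3, Plate = 1*5 = 5.
Iteration 2: components of {Bracket,Plate} -> Bearing = 5*3 = 15.
Iteration 3: no further components; recursion stops.
tot_qty values: 1, 3, 5, 15; the maximum is 15.

15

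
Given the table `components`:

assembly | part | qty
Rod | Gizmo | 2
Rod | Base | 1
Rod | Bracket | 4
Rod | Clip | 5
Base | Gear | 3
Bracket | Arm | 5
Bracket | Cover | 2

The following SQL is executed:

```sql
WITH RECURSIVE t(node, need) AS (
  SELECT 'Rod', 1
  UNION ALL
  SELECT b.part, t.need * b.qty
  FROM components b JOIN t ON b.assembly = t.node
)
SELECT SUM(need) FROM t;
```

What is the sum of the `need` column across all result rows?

44

Base: (Rod, need=1).
Iteration 1: components of {Rod} -> Base = 1*1 = 1, Bracket = 1*4 = 4, Clip = 1*5 = 5, Gizmo = 1*2 = 2.
Iteration 2: components of {Base,Bracket,Clip,Gizmo} -> Arm = 4*5 = 20, Cover = 4*2 = 8, Gear = 1*3 = 3.
Iteration 3: no further components; recursion stops.
SUM(need) = 1 + 4 + 2 + 1 + 5 + 20 + 8 + 3 = 44.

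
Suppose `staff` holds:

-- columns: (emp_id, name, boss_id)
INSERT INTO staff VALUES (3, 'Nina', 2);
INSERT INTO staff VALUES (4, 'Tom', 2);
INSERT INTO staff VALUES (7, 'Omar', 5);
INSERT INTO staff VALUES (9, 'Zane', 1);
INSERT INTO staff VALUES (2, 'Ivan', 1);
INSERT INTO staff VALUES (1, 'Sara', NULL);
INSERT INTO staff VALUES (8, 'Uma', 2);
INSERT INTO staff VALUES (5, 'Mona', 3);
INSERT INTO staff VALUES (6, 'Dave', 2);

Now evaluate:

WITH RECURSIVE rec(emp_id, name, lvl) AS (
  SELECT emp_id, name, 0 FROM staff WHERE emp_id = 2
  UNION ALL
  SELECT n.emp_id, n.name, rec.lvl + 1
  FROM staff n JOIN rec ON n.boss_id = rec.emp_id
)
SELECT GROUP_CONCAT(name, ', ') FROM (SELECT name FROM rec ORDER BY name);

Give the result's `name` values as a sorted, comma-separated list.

Dave, Ivan, Mona, Nina, Omar, Tom, Uma

Base: emp_id=2 (Ivan) at lvl 0.
Iteration 1: rows with boss_id in {2} -> Nina (id 3, lvl 1), Tom (id 4, lvl 1), Dave (id 6, lvl 1), Uma (id 8, lvl 1).
Iteration 2: rows with boss_id in {3,4,6,8} -> Mona (id 5, lvl 2).
Iteration 3: rows with boss_id in {5} -> Omar (id 7, lvl 3).
Iteration 4: no rows with boss_id in {7}; recursion stops.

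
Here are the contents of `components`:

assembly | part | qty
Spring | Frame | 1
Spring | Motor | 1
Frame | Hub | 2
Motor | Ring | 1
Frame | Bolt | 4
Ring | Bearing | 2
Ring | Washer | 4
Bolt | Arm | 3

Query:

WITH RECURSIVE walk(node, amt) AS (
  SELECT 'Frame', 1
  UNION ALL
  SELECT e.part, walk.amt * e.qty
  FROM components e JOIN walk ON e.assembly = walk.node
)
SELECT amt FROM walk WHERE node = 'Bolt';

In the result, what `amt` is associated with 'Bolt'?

4

Base: (Frame, amt=1).
Iteration 1: components of {Frame} -> Bolt = 1*4 = 4, Hub = 1*2 = 2.
Iteration 2: components of {Bolt,Hub} -> Arm = 4*3 = 12.
Iteration 3: no further components; recursion stops.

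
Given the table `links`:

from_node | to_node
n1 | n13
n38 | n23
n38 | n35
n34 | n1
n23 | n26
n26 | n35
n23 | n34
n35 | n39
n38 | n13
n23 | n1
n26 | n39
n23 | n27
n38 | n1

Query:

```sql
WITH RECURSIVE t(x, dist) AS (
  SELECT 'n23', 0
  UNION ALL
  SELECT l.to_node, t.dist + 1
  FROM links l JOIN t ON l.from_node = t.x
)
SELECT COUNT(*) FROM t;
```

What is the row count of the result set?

Base: (n23, dist=0).
Iteration 1: edges from {n23} -> (n1, dist=1), (n26, dist=1), (n27, dist=1), (n34, dist=1).
Iteration 2: edges from {n1,n26,n27,n34} -> (n1, dist=2), (n13, dist=2), (n35, dist=2), (n39, dist=2).
Iteration 3: edges from {n1,n13,n35,n39} -> (n13, dist=3), (n39, dist=3).
Iteration 4: no outgoing edges from {n13,n39}; recursion stops.
Total rows emitted: 11.

11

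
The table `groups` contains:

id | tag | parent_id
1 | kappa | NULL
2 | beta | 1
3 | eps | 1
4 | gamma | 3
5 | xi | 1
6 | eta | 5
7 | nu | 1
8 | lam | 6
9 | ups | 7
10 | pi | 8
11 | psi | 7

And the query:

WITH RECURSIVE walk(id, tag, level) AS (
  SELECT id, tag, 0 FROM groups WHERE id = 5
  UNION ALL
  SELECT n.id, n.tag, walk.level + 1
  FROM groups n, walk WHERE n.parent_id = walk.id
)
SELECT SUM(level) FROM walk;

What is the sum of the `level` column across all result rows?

Base: id=5 (xi) at level 0.
Iteration 1: rows with parent_id in {5} -> eta (id 6, level 1).
Iteration 2: rows with parent_id in {6} -> lam (id 8, level 2).
Iteration 3: rows with parent_id in {8} -> pi (id 10, level 3).
Iteration 4: no rows with parent_id in {10}; recursion stops.
SUM(level) = 0 + 1 + 2 + 3 = 6.

6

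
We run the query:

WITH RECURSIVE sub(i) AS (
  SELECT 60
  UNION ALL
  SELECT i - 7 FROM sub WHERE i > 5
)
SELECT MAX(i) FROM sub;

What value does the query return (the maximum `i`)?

Base: i=60.
Iteration 1: 60 > 5 holds -> i = 60 - 7 = 53.
Iteration 2: 53 > 5 holds -> i = 53 - 7 = 46.
Iteration 3: 46 > 5 holds -> i = 46 - 7 = 39.
Iteration 4: 39 > 5 holds -> i = 39 - 7 = 32.
Iteration 5: 32 > 5 holds -> i = 32 - 7 = 25.
Iteration 6: 25 > 5 holds -> i = 25 - 7 = 18.
Iteration 7: 18 > 5 holds -> i = 18 - 7 = 11.
Iteration 8: 11 > 5 holds -> i = 11 - 7 = 4.
Iteration 9: 4 > 5 fails; recursion stops.
i values: 60, 53, 46, 39, 32, 25, 18, 11, 4; the maximum is 60.

60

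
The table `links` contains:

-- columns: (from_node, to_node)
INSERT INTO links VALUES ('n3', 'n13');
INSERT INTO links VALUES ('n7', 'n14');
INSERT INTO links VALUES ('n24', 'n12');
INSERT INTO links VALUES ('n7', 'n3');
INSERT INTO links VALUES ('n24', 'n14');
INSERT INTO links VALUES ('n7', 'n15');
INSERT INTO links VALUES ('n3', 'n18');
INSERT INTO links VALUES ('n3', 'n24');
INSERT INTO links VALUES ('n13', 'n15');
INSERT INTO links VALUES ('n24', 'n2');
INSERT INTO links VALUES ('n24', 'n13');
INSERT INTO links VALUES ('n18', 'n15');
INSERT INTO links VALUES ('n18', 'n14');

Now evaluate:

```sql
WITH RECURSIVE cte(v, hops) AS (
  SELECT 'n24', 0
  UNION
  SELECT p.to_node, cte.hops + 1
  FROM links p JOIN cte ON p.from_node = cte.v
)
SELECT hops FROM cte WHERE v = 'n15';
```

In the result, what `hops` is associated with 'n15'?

Base: (n24, hops=0).
Iteration 1: edges from {n24} -> (n12, hops=1), (n13, hops=1), (n14, hops=1), (n2, hops=1).
Iteration 2: edges from {n12,n13,n14,n2} -> (n15, hops=2).
Iteration 3: no outgoing edges from {n15}; recursion stops.

2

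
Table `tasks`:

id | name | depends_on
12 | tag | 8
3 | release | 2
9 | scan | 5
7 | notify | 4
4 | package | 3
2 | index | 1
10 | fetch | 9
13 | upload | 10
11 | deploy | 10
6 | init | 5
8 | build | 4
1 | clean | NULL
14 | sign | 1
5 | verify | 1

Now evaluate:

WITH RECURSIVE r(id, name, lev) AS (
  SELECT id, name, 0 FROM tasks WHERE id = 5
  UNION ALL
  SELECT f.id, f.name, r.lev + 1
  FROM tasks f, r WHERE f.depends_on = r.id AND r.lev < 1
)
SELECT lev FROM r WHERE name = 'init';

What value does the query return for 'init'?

Base: id=5 (verify) at lev 0.
Iteration 1: rows with depends_on in {5} -> init (id 6, lev 1), scan (id 9, lev 1).
Iteration 2: lev < 1 fails for all current rows; recursion stops.

1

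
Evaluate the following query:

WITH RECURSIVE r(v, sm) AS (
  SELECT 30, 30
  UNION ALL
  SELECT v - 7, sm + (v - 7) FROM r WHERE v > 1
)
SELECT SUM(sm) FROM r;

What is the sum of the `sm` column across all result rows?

Base: v=30, sm=30.
Iteration 1: 30 > 1 holds -> v = 30 - 7 = 23, sm = 30 + 23 = 53.
Iteration 2: 23 > 1 holds -> v = 23 - 7 = 16, sm = 53 + 16 = 69.
Iteration 3: 16 > 1 holds -> v = 16 - 7 = 9, sm = 69 + 9 = 78.
Iteration 4: 9 > 1 holds -> v = 9 - 7 = 2, sm = 78 + 2 = 80.
Iteration 5: 2 > 1 holds -> v = 2 - 7 = -5, sm = 80 + -5 = 75.
Iteration 6: -5 > 1 fails; recursion stops.
SUM(sm) = 30 + 53 + 69 + 78 + 80 + 75 = 385.

385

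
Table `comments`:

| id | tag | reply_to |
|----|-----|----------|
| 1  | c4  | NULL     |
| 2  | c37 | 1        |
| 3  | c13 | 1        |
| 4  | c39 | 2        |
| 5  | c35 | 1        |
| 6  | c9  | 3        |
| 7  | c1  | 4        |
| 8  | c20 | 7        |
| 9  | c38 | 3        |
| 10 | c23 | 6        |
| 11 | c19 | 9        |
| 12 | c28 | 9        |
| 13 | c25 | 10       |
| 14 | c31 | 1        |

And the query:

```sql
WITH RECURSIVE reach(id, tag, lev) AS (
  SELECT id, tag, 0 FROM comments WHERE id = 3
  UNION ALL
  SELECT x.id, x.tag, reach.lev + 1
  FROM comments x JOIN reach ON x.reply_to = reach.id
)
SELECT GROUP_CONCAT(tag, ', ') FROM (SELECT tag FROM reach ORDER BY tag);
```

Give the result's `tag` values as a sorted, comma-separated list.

c13, c19, c23, c25, c28, c38, c9

Base: id=3 (c13) at lev 0.
Iteration 1: rows with reply_to in {3} -> c9 (id 6, lev 1), c38 (id 9, lev 1).
Iteration 2: rows with reply_to in {6,9} -> c23 (id 10, lev 2), c19 (id 11, lev 2), c28 (id 12, lev 2).
Iteration 3: rows with reply_to in {10,11,12} -> c25 (id 13, lev 3).
Iteration 4: no rows with reply_to in {13}; recursion stops.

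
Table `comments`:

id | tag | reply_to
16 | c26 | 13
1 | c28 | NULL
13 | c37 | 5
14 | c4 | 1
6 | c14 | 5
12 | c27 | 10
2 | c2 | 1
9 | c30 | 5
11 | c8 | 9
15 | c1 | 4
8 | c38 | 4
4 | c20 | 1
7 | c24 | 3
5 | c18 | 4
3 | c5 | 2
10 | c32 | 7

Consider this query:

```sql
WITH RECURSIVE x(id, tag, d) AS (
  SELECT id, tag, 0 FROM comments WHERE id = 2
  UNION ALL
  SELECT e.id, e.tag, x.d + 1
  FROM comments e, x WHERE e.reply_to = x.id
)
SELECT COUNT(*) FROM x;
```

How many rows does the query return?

5

Base: id=2 (c2) at d 0.
Iteration 1: rows with reply_to in {2} -> c5 (id 3, d 1).
Iteration 2: rows with reply_to in {3} -> c24 (id 7, d 2).
Iteration 3: rows with reply_to in {7} -> c32 (id 10, d 3).
Iteration 4: rows with reply_to in {10} -> c27 (id 12, d 4).
Iteration 5: no rows with reply_to in {12}; recursion stops.
Total rows emitted: 5.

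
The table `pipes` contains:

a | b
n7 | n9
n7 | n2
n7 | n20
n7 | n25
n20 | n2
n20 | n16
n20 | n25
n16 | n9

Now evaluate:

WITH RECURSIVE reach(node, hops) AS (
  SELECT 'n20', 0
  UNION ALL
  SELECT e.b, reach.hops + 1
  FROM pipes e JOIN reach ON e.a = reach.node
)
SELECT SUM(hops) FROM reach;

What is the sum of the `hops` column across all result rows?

Base: (n20, hops=0).
Iteration 1: edges from {n20} -> (n16, hops=1), (n2, hops=1), (n25, hops=1).
Iteration 2: edges from {n16,n2,n25} -> (n9, hops=2).
Iteration 3: no outgoing edges from {n9}; recursion stops.
SUM(hops) = 0 + 1 + 1 + 1 + 2 = 5.

5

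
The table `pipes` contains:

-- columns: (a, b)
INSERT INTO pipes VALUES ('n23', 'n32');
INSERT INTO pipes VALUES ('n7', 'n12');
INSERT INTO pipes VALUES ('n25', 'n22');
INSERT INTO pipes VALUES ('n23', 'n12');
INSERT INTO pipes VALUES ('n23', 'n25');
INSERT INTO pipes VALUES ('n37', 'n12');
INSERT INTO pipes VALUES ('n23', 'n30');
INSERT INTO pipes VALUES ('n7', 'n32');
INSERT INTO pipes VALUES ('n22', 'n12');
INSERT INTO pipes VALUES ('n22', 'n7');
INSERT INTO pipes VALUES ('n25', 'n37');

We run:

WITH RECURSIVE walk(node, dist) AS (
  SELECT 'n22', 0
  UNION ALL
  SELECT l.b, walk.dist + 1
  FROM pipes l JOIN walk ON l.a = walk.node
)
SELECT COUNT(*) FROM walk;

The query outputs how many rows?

5

Base: (n22, dist=0).
Iteration 1: edges from {n22} -> (n12, dist=1), (n7, dist=1).
Iteration 2: edges from {n12,n7} -> (n12, dist=2), (n32, dist=2).
Iteration 3: no outgoing edges from {n12,n32}; recursion stops.
Total rows emitted: 5.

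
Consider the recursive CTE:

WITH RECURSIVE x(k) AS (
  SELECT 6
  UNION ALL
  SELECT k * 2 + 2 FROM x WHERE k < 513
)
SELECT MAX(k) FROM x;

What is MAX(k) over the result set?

Base: k=6.
Iteration 1: 6 < 513 holds -> k = 6 * 2 + 2 = 14.
Iteration 2: 14 < 513 holds -> k = 14 * 2 + 2 = 30.
Iteration 3: 30 < 513 holds -> k = 30 * 2 + 2 = 62.
Iteration 4: 62 < 513 holds -> k = 62 * 2 + 2 = 126.
Iteration 5: 126 < 513 holds -> k = 126 * 2 + 2 = 254.
Iteration 6: 254 < 513 holds -> k = 254 * 2 + 2 = 510.
Iteration 7: 510 < 513 holds -> k = 510 * 2 + 2 = 1022.
Iteration 8: 1022 < 513 fails; recursion stops.
k values: 6, 14, 30, 62, 126, 254, 510, 1022; the maximum is 1022.

1022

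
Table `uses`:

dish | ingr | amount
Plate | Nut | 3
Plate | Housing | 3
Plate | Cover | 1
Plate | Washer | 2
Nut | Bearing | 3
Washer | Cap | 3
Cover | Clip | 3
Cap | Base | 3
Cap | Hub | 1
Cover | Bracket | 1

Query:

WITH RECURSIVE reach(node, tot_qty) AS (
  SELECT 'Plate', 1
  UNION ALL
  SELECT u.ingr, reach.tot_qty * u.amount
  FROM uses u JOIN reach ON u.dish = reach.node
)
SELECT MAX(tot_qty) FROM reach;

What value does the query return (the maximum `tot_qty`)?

Base: (Plate, tot_qty=1).
Iteration 1: components of {Plate} -> Cover = 1*1 = 1, Housing = 1*3 = 3, Nut = 1*3 = 3, Washer = 1*2 = 2.
Iteration 2: components of {Cover,Housing,Nut,Washer} -> Bearing = 3*3 = 9, Bracket = 1*1 = 1, Cap = 2*3 = 6, Clip = 1*3 = 3.
Iteration 3: components of {Bearing,Bracket,Cap,Clip} -> Base = 6*3 = 18, Hub = 6*1 = 6.
Iteration 4: no further components; recursion stops.
tot_qty values: 1, 3, 3, 1, 2, 9, 3, 1, 6, 18, 6; the maximum is 18.

18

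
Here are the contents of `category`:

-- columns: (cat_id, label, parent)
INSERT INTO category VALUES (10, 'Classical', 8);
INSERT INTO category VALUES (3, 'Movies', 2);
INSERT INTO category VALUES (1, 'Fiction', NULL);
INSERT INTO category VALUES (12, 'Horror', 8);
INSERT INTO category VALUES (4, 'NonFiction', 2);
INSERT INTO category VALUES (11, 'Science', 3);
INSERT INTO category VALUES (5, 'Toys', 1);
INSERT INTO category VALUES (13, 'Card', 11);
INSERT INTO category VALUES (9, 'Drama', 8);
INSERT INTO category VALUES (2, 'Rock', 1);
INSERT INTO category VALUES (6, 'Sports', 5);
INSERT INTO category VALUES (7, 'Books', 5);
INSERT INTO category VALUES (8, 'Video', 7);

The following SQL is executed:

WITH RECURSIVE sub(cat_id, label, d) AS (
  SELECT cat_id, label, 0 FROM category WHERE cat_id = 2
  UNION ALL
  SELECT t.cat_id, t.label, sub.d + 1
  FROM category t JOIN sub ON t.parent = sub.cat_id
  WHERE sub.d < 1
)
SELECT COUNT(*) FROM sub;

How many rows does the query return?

3

Base: cat_id=2 (Rock) at d 0.
Iteration 1: rows with parent in {2} -> Movies (id 3, d 1), NonFiction (id 4, d 1).
Iteration 2: d < 1 fails for all current rows; recursion stops.
Total rows emitted: 3.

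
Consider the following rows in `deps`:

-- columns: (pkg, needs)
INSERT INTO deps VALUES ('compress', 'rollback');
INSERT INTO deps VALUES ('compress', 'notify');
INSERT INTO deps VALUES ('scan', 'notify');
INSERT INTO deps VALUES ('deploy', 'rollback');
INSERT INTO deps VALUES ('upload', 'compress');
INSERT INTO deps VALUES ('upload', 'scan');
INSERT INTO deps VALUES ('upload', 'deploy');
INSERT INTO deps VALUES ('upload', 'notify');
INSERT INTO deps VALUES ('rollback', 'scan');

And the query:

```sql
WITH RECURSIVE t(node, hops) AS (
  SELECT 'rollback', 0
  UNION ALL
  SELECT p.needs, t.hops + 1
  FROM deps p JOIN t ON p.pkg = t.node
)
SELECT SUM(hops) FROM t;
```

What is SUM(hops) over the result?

3

Base: (rollback, hops=0).
Iteration 1: edges from {rollback} -> (scan, hops=1).
Iteration 2: edges from {scan} -> (notify, hops=2).
Iteration 3: no outgoing edges from {notify}; recursion stops.
SUM(hops) = 0 + 1 + 2 = 3.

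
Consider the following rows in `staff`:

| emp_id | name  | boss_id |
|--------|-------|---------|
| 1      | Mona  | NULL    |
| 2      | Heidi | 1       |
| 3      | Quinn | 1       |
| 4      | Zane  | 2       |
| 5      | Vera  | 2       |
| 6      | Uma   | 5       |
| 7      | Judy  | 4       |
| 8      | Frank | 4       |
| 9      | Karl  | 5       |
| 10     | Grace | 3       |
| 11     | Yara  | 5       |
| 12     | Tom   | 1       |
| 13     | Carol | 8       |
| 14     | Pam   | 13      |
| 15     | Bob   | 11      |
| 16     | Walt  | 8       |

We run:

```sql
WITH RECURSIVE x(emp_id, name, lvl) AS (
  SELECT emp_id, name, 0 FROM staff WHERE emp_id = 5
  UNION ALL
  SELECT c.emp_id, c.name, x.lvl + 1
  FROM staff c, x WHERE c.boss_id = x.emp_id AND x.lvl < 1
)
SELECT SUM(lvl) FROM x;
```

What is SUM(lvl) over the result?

3

Base: emp_id=5 (Vera) at lvl 0.
Iteration 1: rows with boss_id in {5} -> Uma (id 6, lvl 1), Karl (id 9, lvl 1), Yara (id 11, lvl 1).
Iteration 2: lvl < 1 fails for all current rows; recursion stops.
SUM(lvl) = 0 + 1 + 1 + 1 = 3.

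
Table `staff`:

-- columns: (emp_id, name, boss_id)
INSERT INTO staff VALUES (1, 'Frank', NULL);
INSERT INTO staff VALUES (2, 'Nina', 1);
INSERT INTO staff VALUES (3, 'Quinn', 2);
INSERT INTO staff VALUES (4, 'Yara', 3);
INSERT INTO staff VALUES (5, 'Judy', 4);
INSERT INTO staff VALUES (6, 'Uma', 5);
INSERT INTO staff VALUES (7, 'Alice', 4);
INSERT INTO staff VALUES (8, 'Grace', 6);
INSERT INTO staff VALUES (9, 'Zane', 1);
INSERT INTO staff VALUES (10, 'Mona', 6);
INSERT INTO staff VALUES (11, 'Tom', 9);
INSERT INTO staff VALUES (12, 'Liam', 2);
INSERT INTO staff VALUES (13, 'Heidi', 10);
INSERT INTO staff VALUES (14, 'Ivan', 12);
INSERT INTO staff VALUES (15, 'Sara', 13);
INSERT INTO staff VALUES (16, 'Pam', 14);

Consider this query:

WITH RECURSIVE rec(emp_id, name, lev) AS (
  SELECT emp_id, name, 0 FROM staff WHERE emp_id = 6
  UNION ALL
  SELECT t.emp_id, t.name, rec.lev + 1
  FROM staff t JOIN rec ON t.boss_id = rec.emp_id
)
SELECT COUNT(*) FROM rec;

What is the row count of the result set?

5

Base: emp_id=6 (Uma) at lev 0.
Iteration 1: rows with boss_id in {6} -> Grace (id 8, lev 1), Mona (id 10, lev 1).
Iteration 2: rows with boss_id in {8,10} -> Heidi (id 13, lev 2).
Iteration 3: rows with boss_id in {13} -> Sara (id 15, lev 3).
Iteration 4: no rows with boss_id in {15}; recursion stops.
Total rows emitted: 5.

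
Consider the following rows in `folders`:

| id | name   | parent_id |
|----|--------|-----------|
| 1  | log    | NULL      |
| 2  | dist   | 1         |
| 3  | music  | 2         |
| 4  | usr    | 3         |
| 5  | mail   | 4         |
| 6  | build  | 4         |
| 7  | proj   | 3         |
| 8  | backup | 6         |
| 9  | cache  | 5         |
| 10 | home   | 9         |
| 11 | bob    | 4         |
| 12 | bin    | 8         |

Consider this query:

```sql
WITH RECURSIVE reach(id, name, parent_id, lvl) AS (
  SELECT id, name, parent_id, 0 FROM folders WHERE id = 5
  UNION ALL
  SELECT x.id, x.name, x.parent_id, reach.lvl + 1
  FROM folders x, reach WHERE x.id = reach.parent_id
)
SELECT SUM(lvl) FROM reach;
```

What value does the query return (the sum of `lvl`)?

10

Base: id=5 (mail), parent_id=4, lvl 0.
Iteration 1: join on id=4 -> usr (id 4, parent_id=3, lvl 1).
Iteration 2: join on id=3 -> music (id 3, parent_id=2, lvl 2).
Iteration 3: join on id=2 -> dist (id 2, parent_id=1, lvl 3).
Iteration 4: join on id=1 -> log (id 1, parent_id=NULL, lvl 4).
Iteration 5: parent_id is NULL; no match; recursion stops.
SUM(lvl) = 0 + 1 + 2 + 3 + 4 = 10.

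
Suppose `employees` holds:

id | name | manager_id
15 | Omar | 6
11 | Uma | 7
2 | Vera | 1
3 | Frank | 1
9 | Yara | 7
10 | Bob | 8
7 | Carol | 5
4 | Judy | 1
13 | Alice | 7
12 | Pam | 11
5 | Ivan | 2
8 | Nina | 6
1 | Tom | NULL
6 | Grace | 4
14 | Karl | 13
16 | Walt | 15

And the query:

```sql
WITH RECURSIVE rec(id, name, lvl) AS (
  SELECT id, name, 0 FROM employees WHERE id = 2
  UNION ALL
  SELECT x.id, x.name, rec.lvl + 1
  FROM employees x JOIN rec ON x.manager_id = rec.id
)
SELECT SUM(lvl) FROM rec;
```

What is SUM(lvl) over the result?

Base: id=2 (Vera) at lvl 0.
Iteration 1: rows with manager_id in {2} -> Ivan (id 5, lvl 1).
Iteration 2: rows with manager_id in {5} -> Carol (id 7, lvl 2).
Iteration 3: rows with manager_id in {7} -> Yara (id 9, lvl 3), Uma (id 11, lvl 3), Alice (id 13, lvl 3).
Iteration 4: rows with manager_id in {9,11,13} -> Pam (id 12, lvl 4), Karl (id 14, lvl 4).
Iteration 5: no rows with manager_id in {12,14}; recursion stops.
SUM(lvl) = 0 + 1 + 2 + 3 + 3 + 3 + 4 + 4 = 20.

20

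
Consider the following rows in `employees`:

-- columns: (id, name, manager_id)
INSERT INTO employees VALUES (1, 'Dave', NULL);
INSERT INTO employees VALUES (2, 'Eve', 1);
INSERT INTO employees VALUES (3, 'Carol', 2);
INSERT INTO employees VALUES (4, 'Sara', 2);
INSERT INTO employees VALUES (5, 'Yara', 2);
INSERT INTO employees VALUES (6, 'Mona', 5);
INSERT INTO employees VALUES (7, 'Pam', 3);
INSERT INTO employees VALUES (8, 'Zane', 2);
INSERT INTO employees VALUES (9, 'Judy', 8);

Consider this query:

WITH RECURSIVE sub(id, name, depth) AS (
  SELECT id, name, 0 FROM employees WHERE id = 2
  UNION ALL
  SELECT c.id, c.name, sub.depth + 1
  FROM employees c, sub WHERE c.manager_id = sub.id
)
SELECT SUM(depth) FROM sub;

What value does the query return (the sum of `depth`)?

Base: id=2 (Eve) at depth 0.
Iteration 1: rows with manager_id in {2} -> Carol (id 3, depth 1), Sara (id 4, depth 1), Yara (id 5, depth 1), Zane (id 8, depth 1).
Iteration 2: rows with manager_id in {3,4,5,8} -> Mona (id 6, depth 2), Pam (id 7, depth 2), Judy (id 9, depth 2).
Iteration 3: no rows with manager_id in {6,7,9}; recursion stops.
SUM(depth) = 0 + 1 + 1 + 1 + 1 + 2 + 2 + 2 = 10.

10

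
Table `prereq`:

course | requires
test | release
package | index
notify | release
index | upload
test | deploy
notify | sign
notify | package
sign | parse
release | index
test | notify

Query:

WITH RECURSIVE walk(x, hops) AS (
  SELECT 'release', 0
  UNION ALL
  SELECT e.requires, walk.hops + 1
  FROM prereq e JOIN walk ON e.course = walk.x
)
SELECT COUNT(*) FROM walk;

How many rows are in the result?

3

Base: (release, hops=0).
Iteration 1: edges from {release} -> (index, hops=1).
Iteration 2: edges from {index} -> (upload, hops=2).
Iteration 3: no outgoing edges from {upload}; recursion stops.
Total rows emitted: 3.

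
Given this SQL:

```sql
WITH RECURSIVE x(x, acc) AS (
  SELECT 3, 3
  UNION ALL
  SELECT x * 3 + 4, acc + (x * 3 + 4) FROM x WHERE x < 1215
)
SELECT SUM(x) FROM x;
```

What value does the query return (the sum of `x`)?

5451

Base: x=3, acc=3.
Iteration 1: 3 < 1215 holds -> x = 3 * 3 + 4 = 13, acc = 3 + 13 = 16.
Iteration 2: 13 < 1215 holds -> x = 13 * 3 + 4 = 43, acc = 16 + 43 = 59.
Iteration 3: 43 < 1215 holds -> x = 43 * 3 + 4 = 133, acc = 59 + 133 = 192.
Iteration 4: 133 < 1215 holds -> x = 133 * 3 + 4 = 403, acc = 192 + 403 = 595.
Iteration 5: 403 < 1215 holds -> x = 403 * 3 + 4 = 1213, acc = 595 + 1213 = 1808.
Iteration 6: 1213 < 1215 holds -> x = 1213 * 3 + 4 = 3643, acc = 1808 + 3643 = 5451.
Iteration 7: 3643 < 1215 fails; recursion stops.
SUM(x) = 3 + 13 + 43 + 133 + 403 + 1213 + 3643 = 5451.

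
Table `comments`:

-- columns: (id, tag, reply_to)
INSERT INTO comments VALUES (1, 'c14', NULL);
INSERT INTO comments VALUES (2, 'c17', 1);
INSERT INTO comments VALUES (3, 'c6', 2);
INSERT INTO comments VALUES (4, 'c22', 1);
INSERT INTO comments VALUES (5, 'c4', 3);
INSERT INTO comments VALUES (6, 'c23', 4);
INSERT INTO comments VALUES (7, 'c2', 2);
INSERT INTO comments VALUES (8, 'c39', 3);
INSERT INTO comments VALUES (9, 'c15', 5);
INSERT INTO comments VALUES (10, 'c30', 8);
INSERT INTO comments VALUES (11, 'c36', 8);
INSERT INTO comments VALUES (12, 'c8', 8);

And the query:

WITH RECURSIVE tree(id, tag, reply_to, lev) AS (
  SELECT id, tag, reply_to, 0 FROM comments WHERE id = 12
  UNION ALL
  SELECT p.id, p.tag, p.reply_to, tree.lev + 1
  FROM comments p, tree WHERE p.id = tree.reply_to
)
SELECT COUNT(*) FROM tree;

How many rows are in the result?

5

Base: id=12 (c8), reply_to=8, lev 0.
Iteration 1: join on id=8 -> c39 (id 8, reply_to=3, lev 1).
Iteration 2: join on id=3 -> c6 (id 3, reply_to=2, lev 2).
Iteration 3: join on id=2 -> c17 (id 2, reply_to=1, lev 3).
Iteration 4: join on id=1 -> c14 (id 1, reply_to=NULL, lev 4).
Iteration 5: reply_to is NULL; no match; recursion stops.
Total rows emitted: 5.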